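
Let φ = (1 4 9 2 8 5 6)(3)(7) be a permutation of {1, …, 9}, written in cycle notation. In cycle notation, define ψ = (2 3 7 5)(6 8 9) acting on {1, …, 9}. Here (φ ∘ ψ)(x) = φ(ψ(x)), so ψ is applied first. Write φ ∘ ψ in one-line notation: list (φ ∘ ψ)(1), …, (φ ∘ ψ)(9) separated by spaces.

(φ ∘ ψ)(x) = φ(ψ(x)). Computing each image: φ(ψ(1)) = φ(1) = 4, φ(ψ(2)) = φ(3) = 3, φ(ψ(3)) = φ(7) = 7, φ(ψ(4)) = φ(4) = 9, φ(ψ(5)) = φ(2) = 8, φ(ψ(6)) = φ(8) = 5, φ(ψ(7)) = φ(5) = 6, φ(ψ(8)) = φ(9) = 2, φ(ψ(9)) = φ(6) = 1.
Hence φ ∘ ψ = [4 3 7 9 8 5 6 2 1].

4 3 7 9 8 5 6 2 1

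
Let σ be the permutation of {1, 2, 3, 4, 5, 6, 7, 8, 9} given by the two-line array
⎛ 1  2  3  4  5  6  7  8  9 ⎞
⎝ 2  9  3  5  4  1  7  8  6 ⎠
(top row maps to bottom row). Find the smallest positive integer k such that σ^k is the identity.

4

The disjoint-cycle form of σ has cycle lengths 4, 2, 1, 1, 1.
The order is lcm(4, 2) = 4.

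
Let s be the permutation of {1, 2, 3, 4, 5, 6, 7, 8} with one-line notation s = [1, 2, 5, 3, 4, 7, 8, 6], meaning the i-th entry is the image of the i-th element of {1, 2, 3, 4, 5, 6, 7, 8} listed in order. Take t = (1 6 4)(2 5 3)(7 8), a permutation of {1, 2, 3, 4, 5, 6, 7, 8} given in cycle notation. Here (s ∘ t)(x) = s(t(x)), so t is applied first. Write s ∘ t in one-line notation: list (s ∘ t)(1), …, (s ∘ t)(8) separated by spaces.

Chase each element through t then s: 1 → 6 → 7; 2 → 5 → 4; 3 → 2 → 2; 4 → 1 → 1; 5 → 3 → 5; 6 → 4 → 3; 7 → 8 → 6; 8 → 7 → 8.
Collecting the images, s ∘ t = [7 4 2 1 5 3 6 8].

7 4 2 1 5 3 6 8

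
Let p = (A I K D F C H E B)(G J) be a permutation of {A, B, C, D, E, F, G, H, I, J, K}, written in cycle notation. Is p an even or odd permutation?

odd

The cycle lengths are 9, 2.
A cycle of length ℓ contributes ℓ−1 transpositions, so p is a product of 8 + 1 = 9 transpositions — odd.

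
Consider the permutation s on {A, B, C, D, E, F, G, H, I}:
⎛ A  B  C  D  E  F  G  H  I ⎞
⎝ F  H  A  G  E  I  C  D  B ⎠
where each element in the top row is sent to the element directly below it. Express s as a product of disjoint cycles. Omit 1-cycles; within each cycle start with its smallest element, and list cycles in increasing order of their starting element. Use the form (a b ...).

Start at A and follow images: A → F → I → B → H → D → G → C → A, giving the cycle (A F I B H D G C).
Repeating from the next unused element and collecting all non-trivial cycles gives (A F I B H D G C).

(A F I B H D G C)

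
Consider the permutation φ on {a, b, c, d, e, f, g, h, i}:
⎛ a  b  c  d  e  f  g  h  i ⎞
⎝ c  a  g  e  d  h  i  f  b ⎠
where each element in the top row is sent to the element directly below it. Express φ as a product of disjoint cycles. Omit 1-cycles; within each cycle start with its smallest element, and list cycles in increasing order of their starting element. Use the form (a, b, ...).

Start at a and follow images: a → c → g → i → b → a, giving the cycle (a, c, g, i, b).
Continuing from each remaining unvisited element yields (a, c, g, i, b)(d, e)(f, h).

(a, c, g, i, b)(d, e)(f, h)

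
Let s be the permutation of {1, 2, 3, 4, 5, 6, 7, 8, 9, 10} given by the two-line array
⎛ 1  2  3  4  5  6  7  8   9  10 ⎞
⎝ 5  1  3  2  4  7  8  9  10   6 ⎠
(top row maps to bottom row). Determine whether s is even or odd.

In disjoint-cycle form the cycle lengths are 5, 4, 1.
A cycle of length ℓ contributes ℓ−1 transpositions, so s is a product of 4 + 3 = 7 transpositions — odd.

odd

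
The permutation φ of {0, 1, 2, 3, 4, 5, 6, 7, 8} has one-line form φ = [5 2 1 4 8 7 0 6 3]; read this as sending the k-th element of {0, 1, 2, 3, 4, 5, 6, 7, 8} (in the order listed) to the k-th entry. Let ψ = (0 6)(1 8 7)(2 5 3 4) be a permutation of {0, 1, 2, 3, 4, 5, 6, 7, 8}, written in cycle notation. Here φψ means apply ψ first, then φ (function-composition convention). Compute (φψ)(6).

5

(φψ)(6) = φ(ψ(6)). ψ(6) = 0, then φ(0) = 5. So (φψ)(6) = 5.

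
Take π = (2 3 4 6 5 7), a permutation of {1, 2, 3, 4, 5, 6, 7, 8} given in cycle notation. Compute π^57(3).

3 lies in the 6-cycle (2 3 4 6 5 7).
On a 6-cycle, π^6 is the identity, so π^57 = π^3 there (57 ≡ 3 mod 6).
Stepping 3 places around the cycle: 3 → 4 → 6 → 5.

5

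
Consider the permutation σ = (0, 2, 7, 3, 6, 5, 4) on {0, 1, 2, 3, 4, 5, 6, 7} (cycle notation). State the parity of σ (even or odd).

even

The cycle lengths are 7, 1.
A cycle of length ℓ contributes ℓ−1 transpositions, so σ is a product of 6 transpositions — even.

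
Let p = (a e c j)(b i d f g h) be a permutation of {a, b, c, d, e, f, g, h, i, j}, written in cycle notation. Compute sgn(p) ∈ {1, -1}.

The cycle lengths are 6, 4.
A cycle of length ℓ contributes ℓ−1 transpositions, so p is a product of 5 + 3 = 8 transpositions — even.

1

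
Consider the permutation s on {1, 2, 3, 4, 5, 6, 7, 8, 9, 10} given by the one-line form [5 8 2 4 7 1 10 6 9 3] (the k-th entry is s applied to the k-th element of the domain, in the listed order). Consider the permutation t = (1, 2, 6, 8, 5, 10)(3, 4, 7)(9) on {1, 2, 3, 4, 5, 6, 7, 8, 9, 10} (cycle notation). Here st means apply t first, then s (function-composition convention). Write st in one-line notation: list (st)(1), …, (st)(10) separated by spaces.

(st)(x) = s(t(x)). Computing each image: s(t(1)) = s(2) = 8, s(t(2)) = s(6) = 1, s(t(3)) = s(4) = 4, s(t(4)) = s(7) = 10, s(t(5)) = s(10) = 3, s(t(6)) = s(8) = 6, s(t(7)) = s(3) = 2, s(t(8)) = s(5) = 7, s(t(9)) = s(9) = 9, s(t(10)) = s(1) = 5.
Hence st = [8 1 4 10 3 6 2 7 9 5].

8 1 4 10 3 6 2 7 9 5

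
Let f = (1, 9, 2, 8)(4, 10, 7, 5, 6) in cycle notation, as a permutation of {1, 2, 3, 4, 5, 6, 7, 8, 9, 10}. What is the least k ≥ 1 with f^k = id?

20

The cycle type of f is (5, 4, 1).
The order is lcm(5, 4) = 20.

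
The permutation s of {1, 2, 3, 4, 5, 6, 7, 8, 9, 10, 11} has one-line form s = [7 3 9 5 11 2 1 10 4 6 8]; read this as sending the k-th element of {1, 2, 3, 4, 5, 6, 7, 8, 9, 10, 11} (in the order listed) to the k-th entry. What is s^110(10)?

Tracing 10 → 6 → … returns to 10 after 9 steps, so 10 lies in a 9-cycle (2 3 9 4 5 11 8 10 6).
On a 9-cycle, s^9 is the identity, so s^110 = s^2 there (110 ≡ 2 mod 9).
Stepping 2 places around the cycle: 10 → 6 → 2.

2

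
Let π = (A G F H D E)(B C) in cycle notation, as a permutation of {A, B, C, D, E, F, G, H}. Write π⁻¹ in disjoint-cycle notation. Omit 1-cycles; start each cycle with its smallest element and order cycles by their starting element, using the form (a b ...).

(A E D H F G)(B C)

Inverting a permutation written in cycle notation just reverses the order within every cycle.
Reversing each cycle of π and rotating so the smallest element leads gives (A E D H F G)(B C).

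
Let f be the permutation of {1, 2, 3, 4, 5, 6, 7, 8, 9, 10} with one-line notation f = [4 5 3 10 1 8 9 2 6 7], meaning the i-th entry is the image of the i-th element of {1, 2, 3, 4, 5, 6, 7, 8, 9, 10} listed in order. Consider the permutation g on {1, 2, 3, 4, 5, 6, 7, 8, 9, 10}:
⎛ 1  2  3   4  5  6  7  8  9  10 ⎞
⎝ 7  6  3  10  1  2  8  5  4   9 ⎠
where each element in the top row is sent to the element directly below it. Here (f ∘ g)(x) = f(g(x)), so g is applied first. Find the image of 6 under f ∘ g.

5

First apply g: g(6) = 2, then f(2) = 5. Thus (f ∘ g)(6) = 5.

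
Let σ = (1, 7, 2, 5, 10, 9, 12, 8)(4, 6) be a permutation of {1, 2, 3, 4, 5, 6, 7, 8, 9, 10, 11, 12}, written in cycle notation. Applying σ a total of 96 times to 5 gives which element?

5 lies in the 8-cycle (1, 7, 2, 5, 10, 9, 12, 8).
Since the cycle has length 8, σ^96 acts on it the same as σ^0 (96 mod 8 = 0).
So σ^96(5) = 5.

5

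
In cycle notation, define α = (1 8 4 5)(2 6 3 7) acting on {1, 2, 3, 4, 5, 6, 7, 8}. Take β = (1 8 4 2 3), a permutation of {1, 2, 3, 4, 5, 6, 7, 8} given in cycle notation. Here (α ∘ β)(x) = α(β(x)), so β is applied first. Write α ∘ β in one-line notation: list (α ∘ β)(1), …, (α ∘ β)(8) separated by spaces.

(α ∘ β)(x) = α(β(x)). Computing each image: α(β(1)) = α(8) = 4, α(β(2)) = α(3) = 7, α(β(3)) = α(1) = 8, α(β(4)) = α(2) = 6, α(β(5)) = α(5) = 1, α(β(6)) = α(6) = 3, α(β(7)) = α(7) = 2, α(β(8)) = α(4) = 5.
Hence α ∘ β = [4 7 8 6 1 3 2 5].

4 7 8 6 1 3 2 5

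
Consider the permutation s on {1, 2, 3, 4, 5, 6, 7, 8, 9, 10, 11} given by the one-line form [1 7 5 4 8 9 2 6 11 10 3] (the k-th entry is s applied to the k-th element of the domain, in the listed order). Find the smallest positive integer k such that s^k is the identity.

6

Writing s as disjoint cycles, the cycle lengths are 6, 2, 1, 1, 1.
The order of s is the least common multiple of its cycle lengths: lcm(6, 2) = 6.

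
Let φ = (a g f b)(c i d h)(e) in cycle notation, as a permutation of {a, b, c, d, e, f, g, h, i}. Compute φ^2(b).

b lies in the 4-cycle (a g f b).
Stepping 2 places around the cycle: b → a → g.

g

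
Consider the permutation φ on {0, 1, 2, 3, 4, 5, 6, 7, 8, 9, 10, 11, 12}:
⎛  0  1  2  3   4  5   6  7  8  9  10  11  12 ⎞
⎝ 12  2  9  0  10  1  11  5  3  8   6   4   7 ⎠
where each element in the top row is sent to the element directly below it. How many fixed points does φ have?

No element satisfies φ(x) = x, so there are 0 fixed points.

0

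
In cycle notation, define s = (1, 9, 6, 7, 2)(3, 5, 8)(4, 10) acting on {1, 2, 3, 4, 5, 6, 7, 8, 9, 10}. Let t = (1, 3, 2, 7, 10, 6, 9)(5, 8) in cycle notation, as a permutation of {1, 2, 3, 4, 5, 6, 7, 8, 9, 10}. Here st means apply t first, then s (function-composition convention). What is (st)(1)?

t(1) = 3, then s(3) = 5; composing gives (st)(1) = 5.

5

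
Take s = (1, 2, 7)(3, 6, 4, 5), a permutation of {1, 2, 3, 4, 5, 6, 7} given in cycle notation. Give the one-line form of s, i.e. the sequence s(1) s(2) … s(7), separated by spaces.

2 7 6 5 3 4 1

Each element maps to the next entry in its cycle (wrapping to the front): 1↦2, 2↦7, 3↦6, 4↦5, 5↦3, 6↦4, 7↦1.
Listing these in domain order gives 2 7 6 5 3 4 1.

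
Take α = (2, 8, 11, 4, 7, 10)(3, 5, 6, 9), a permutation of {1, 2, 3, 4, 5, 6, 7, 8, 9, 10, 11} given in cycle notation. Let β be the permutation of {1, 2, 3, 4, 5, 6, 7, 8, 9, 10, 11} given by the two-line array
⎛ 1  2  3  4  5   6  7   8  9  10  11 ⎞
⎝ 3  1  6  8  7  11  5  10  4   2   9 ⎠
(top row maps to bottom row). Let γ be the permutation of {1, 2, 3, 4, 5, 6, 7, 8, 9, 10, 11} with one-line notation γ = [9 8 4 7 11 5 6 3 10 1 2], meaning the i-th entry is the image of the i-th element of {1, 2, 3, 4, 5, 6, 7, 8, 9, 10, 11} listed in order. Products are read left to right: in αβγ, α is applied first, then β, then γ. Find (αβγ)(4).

11

Apply the permutations in order: α(4) = 7, then β(7) = 5, then γ(5) = 11. So (αβγ)(4) = 11.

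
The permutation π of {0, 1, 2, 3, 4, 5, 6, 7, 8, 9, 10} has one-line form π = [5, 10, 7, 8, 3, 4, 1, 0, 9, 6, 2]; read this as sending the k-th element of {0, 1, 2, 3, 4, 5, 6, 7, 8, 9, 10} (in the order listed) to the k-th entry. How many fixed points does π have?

0

No element satisfies π(x) = x, so there are 0 fixed points.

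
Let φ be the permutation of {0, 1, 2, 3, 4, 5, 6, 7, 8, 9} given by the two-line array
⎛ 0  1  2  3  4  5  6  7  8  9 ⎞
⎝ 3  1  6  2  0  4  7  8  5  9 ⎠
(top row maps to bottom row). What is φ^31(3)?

Tracing 3 → 2 → … returns to 3 after 8 steps, so 3 lies in an 8-cycle (0 3 2 6 7 8 5 4).
On an 8-cycle, φ^8 is the identity, so φ^31 = φ^7 there (31 ≡ 7 mod 8).
Advancing 7 steps from 3: 3 → 2 → 6 → 7 → 8 → 5 → 4 → 0.

0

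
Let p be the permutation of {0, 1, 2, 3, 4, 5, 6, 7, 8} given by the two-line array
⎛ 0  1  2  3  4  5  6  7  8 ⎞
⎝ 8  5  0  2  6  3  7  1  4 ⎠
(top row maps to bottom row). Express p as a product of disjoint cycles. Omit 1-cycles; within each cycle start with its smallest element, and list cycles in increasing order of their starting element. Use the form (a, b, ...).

(0, 8, 4, 6, 7, 1, 5, 3, 2)

Start at 0 and follow images: 0 → 8 → 4 → 6 → 7 → 1 → 5 → 3 → 2 → 0, giving the cycle (0, 8, 4, 6, 7, 1, 5, 3, 2).
Continuing from each remaining unvisited element yields (0, 8, 4, 6, 7, 1, 5, 3, 2).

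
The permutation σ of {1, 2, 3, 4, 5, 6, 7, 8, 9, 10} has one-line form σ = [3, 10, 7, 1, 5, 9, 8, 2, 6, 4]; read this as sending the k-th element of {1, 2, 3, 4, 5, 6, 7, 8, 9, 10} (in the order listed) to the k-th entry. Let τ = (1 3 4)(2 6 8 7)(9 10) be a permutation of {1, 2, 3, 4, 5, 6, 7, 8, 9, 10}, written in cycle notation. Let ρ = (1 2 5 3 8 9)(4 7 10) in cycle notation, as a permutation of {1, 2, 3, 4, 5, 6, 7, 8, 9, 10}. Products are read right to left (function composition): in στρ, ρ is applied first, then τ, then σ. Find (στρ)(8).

4

Apply the permutations in order: ρ(8) = 9, then τ(9) = 10, then σ(10) = 4. So (στρ)(8) = 4.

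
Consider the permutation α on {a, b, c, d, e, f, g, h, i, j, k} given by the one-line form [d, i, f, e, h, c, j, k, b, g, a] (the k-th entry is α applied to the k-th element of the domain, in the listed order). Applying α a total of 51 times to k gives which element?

a

Tracing k → a → … returns to k after 5 steps, so k lies in a 5-cycle (a d e h k).
Powers repeat with period 5 on this cycle, and 51 mod 5 = 1, so α^51(k) = α^1(k).
Stepping 1 place around the cycle: k → a.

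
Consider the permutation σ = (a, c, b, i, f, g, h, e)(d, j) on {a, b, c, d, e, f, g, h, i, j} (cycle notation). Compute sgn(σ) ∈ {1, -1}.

The cycle lengths are 8, 2.
A cycle of length ℓ contributes ℓ−1 transpositions, so σ is a product of 7 + 1 = 8 transpositions — even.

1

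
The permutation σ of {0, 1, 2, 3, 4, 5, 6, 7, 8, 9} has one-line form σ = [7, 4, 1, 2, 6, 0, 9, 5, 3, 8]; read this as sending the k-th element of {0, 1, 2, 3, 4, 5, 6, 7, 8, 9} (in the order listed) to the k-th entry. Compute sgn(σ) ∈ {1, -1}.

In disjoint-cycle form the cycle lengths are 7, 3.
A cycle is odd iff its length is even; σ has 0 even-length cycles, so sgn(σ) = (−1)^0 and σ is even.

1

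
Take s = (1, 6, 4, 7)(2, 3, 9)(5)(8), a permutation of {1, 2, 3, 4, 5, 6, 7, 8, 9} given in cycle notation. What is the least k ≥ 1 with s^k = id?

12

The disjoint cycles have lengths 4, 3, 1, 1.
The order of s is the least common multiple of its cycle lengths: lcm(4, 3) = 12.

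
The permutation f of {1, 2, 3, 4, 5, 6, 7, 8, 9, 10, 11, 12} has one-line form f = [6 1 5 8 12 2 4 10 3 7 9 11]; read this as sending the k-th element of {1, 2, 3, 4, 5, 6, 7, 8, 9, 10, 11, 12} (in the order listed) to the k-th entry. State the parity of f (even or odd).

In disjoint-cycle form the cycle lengths are 5, 4, 3.
A cycle of length ℓ contributes ℓ−1 transpositions, so f is a product of 4 + 3 + 2 = 9 transpositions — odd.

odd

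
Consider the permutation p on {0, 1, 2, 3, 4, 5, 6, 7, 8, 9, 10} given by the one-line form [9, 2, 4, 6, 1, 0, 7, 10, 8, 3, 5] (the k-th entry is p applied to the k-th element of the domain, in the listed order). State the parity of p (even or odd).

even

In disjoint-cycle form the cycle lengths are 7, 3, 1.
A cycle is odd iff its length is even; p has 0 even-length cycles, so sgn(p) = (−1)^0 and p is even.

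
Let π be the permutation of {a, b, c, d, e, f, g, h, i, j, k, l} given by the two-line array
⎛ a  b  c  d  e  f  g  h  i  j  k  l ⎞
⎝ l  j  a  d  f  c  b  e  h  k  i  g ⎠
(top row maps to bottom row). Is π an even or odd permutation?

In disjoint-cycle form the cycle lengths are 11, 1.
A cycle of length ℓ contributes ℓ−1 transpositions, so π is a product of 10 transpositions — even.

even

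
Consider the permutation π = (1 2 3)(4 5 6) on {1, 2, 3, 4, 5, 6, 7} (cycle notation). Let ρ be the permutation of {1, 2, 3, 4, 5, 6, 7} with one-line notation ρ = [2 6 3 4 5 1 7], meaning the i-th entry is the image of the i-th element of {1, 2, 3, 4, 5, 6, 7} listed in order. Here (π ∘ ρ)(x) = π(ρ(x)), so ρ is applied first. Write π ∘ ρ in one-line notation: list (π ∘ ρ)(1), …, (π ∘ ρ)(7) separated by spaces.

Chase each element through ρ then π: 1 → 2 → 3; 2 → 6 → 4; 3 → 3 → 1; 4 → 4 → 5; 5 → 5 → 6; 6 → 1 → 2; 7 → 7 → 7.
So π ∘ ρ in one-line form is 3 4 1 5 6 2 7.

3 4 1 5 6 2 7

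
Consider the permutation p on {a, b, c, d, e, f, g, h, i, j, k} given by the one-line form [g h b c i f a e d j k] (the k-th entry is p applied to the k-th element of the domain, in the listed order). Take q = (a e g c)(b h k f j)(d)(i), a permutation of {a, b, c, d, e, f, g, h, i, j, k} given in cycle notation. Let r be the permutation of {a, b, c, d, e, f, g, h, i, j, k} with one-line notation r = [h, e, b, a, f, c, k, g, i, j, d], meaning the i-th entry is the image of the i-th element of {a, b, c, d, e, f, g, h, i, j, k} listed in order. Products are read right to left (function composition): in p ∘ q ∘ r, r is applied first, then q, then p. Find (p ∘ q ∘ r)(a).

k

(p ∘ q ∘ r)(a) = p(q(r(a))). r(a) = h, then q(h) = k, then p(k) = k, so the result is k.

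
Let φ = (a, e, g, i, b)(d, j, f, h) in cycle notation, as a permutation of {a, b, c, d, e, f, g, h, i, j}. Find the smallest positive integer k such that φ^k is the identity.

The disjoint cycles have lengths 5, 4, 1.
The order of φ is the least common multiple of its cycle lengths: lcm(5, 4) = 20.

20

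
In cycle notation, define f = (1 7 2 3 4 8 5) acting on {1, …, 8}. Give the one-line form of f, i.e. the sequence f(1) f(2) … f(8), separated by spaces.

Image by image: 1↦7, 2↦3, 3↦4, 4↦8, 5↦1, 6↦6, 7↦2, 8↦5.
Listing these in domain order gives 7 3 4 8 1 6 2 5.

7 3 4 8 1 6 2 5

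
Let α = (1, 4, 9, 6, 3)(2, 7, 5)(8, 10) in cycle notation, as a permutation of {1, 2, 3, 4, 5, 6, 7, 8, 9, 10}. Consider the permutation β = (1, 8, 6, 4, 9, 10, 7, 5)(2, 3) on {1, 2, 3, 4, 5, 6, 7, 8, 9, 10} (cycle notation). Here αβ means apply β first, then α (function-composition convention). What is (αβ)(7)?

2

First apply β: β(7) = 5, then α(5) = 2. Thus (αβ)(7) = 2.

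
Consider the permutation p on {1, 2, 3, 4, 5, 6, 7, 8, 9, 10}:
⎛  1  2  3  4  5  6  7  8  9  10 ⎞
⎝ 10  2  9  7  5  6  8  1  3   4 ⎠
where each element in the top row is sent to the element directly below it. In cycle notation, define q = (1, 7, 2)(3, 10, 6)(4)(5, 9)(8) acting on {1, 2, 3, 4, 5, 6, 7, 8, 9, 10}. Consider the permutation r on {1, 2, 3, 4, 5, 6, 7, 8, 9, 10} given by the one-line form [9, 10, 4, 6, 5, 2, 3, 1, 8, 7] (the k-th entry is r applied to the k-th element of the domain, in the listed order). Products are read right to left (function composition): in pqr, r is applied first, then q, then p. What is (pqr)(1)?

(pqr)(1) = p(q(r(1))). r(1) = 9, then q(9) = 5, then p(5) = 5, so the result is 5.

5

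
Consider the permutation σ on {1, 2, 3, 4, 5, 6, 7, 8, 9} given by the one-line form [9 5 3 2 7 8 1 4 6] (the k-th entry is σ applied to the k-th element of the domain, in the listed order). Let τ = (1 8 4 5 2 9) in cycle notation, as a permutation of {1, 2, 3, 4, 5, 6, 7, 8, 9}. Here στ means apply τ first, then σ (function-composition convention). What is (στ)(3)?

(στ)(3) = σ(τ(3)). τ(3) = 3, then σ(3) = 3. So (στ)(3) = 3.

3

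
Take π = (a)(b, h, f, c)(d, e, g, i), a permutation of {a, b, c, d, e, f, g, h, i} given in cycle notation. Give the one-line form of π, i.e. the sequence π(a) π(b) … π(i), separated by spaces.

a h b e g c i f d

Image by image: a→a, b→h, c→b, d→e, e→g, f→c, g→i, h→f, i→d.
Listing these in domain order gives a h b e g c i f d.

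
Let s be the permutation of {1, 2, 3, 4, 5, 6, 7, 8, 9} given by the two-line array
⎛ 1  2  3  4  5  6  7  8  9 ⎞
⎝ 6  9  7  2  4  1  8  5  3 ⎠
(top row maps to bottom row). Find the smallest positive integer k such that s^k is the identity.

The disjoint-cycle form of s has cycle lengths 7, 2.
Since disjoint cycles commute, ord(s) = lcm(7, 2) = 14.

14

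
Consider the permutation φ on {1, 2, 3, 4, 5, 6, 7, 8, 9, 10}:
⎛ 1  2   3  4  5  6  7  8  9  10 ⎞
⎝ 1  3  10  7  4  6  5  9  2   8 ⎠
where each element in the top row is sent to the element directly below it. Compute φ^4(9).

8

Tracing 9 → 2 → … returns to 9 after 5 steps, so 9 lies in a 5-cycle (2, 3, 10, 8, 9).
Stepping 4 places around the cycle: 9 → 2 → 3 → 10 → 8.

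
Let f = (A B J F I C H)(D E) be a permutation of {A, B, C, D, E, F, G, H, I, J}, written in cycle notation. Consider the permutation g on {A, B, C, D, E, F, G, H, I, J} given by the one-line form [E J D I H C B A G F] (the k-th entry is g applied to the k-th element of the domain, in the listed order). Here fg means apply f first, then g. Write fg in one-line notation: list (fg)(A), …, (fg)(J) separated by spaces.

(fg)(x) = g(f(x)). Computing each image: g(f(A)) = g(B) = J, g(f(B)) = g(J) = F, g(f(C)) = g(H) = A, g(f(D)) = g(E) = H, g(f(E)) = g(D) = I, g(f(F)) = g(I) = G, g(f(G)) = g(G) = B, g(f(H)) = g(A) = E, g(f(I)) = g(C) = D, g(f(J)) = g(F) = C.
Hence fg = [J F A H I G B E D C].

J F A H I G B E D C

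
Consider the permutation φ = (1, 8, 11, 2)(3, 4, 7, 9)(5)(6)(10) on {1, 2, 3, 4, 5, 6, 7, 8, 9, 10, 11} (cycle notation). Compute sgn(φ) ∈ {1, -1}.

The cycle lengths are 4, 4, 1, 1, 1.
A cycle is odd iff its length is even; φ has 2 even-length cycles, so sgn(φ) = (−1)^2 and φ is even.

1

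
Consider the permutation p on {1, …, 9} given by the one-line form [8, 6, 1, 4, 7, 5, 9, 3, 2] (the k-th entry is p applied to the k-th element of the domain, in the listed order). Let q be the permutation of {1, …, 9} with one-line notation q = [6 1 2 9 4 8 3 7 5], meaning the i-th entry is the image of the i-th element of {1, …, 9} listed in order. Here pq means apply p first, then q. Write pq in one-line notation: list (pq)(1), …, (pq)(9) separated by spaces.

For each element, apply p then q: 1 → 8 → 7; 2 → 6 → 8; 3 → 1 → 6; 4 → 4 → 9; 5 → 7 → 3; 6 → 5 → 4; 7 → 9 → 5; 8 → 3 → 2; 9 → 2 → 1.
So pq in one-line form is 7 8 6 9 3 4 5 2 1.

7 8 6 9 3 4 5 2 1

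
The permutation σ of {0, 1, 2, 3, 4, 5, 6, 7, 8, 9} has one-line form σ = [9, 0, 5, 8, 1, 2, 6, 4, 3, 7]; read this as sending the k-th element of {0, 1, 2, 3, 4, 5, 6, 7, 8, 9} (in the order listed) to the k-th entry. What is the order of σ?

10

The disjoint-cycle form of σ has cycle lengths 5, 2, 2, 1.
The order is lcm(5, 2, 2) = 10.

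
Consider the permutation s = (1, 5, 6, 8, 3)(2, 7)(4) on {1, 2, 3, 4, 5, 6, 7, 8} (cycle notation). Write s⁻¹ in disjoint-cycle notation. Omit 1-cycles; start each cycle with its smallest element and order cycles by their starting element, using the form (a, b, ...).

(1, 3, 8, 6, 5)(2, 7)

The inverse reverses each cycle.
After reversing and putting each cycle's least element first, s⁻¹ = (1, 3, 8, 6, 5)(2, 7).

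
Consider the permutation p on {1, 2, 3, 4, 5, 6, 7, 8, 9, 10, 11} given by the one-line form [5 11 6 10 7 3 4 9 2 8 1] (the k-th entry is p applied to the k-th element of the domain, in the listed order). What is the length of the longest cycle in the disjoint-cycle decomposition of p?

Decomposing into disjoint cycles gives (1 5 7 4 10 8 9 2 11)(3 6); the longest has length 9.

9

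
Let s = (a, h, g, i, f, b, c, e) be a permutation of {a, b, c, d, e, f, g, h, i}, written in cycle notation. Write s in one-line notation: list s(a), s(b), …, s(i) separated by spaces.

h c e d a b i g f

Image by image: a→h, b→c, c→e, d→d, e→a, f→b, g→i, h→g, i→f.
So the one-line form is h c e d a b i g f.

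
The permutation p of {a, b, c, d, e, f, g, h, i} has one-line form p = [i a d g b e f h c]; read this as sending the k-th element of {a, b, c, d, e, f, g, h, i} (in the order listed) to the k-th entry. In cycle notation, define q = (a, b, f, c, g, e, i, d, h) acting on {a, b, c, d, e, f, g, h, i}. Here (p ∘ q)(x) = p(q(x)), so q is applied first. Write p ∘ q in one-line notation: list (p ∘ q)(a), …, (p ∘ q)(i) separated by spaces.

a e f h c d b i g

(p ∘ q)(x) = p(q(x)). Computing each image: p(q(a)) = p(b) = a, p(q(b)) = p(f) = e, p(q(c)) = p(g) = f, p(q(d)) = p(h) = h, p(q(e)) = p(i) = c, p(q(f)) = p(c) = d, p(q(g)) = p(e) = b, p(q(h)) = p(a) = i, p(q(i)) = p(d) = g.
Hence p ∘ q = [a e f h c d b i g].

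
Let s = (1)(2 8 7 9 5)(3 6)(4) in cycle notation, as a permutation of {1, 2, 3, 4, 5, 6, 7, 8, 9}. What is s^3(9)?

9 lies in the 5-cycle (2 8 7 9 5).
Stepping 3 places around the cycle: 9 → 5 → 2 → 8.

8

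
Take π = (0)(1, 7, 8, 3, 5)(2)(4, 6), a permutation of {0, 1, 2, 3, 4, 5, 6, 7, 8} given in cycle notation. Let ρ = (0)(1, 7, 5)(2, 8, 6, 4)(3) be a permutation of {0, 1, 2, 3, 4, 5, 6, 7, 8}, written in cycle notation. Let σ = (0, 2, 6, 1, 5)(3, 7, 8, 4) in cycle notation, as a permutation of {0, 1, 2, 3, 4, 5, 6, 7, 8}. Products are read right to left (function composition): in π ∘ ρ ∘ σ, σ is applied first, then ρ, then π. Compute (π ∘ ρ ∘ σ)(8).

Chase 8: σ(8) = 4; ρ(4) = 2; π(2) = 2. Hence (π ∘ ρ ∘ σ)(8) = 2.

2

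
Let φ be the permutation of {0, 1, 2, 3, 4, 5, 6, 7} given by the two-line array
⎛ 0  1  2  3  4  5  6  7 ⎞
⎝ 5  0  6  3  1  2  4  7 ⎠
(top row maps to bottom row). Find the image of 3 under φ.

The entry below 3 in the array is 3, so φ(3) = 3.

3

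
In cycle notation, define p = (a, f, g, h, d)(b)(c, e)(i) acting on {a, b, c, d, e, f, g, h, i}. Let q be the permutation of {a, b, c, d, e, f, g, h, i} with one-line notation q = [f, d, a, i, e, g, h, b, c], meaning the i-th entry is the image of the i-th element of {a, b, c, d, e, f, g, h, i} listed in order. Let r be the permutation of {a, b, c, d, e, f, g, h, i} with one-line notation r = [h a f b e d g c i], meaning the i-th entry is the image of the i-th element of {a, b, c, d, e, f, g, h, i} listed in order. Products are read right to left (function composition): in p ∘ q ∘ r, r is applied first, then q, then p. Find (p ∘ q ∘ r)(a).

b

Apply the permutations in order: r(a) = h, then q(h) = b, then p(b) = b. So (p ∘ q ∘ r)(a) = b.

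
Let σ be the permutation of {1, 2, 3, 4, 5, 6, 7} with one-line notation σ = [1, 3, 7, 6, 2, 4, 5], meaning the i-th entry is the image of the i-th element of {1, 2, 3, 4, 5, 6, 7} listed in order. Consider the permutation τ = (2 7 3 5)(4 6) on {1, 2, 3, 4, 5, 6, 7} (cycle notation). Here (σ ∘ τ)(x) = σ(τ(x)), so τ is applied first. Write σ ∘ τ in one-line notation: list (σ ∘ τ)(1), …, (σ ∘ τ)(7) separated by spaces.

(σ ∘ τ)(x) = σ(τ(x)). Computing each image: σ(τ(1)) = σ(1) = 1, σ(τ(2)) = σ(7) = 5, σ(τ(3)) = σ(5) = 2, σ(τ(4)) = σ(6) = 4, σ(τ(5)) = σ(2) = 3, σ(τ(6)) = σ(4) = 6, σ(τ(7)) = σ(3) = 7.
Hence σ ∘ τ = [1 5 2 4 3 6 7].

1 5 2 4 3 6 7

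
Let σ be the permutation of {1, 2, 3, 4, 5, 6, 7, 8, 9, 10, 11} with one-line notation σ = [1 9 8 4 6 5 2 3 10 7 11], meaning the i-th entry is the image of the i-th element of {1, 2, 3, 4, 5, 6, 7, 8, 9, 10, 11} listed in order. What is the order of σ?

Writing σ as disjoint cycles, the cycle lengths are 4, 2, 2, 1, 1, 1.
The order of σ is the least common multiple of its cycle lengths: lcm(4, 2, 2) = 4.

4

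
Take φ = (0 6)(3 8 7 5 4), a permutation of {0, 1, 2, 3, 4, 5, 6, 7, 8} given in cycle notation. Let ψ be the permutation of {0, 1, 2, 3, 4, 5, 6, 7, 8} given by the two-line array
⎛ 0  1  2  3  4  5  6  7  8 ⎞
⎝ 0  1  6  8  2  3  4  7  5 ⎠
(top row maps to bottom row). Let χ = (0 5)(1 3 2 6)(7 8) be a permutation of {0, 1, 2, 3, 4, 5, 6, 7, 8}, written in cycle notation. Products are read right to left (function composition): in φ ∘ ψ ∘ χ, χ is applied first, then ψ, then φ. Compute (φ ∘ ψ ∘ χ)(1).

7

Chase 1: χ(1) = 3; ψ(3) = 8; φ(8) = 7. Hence (φ ∘ ψ ∘ χ)(1) = 7.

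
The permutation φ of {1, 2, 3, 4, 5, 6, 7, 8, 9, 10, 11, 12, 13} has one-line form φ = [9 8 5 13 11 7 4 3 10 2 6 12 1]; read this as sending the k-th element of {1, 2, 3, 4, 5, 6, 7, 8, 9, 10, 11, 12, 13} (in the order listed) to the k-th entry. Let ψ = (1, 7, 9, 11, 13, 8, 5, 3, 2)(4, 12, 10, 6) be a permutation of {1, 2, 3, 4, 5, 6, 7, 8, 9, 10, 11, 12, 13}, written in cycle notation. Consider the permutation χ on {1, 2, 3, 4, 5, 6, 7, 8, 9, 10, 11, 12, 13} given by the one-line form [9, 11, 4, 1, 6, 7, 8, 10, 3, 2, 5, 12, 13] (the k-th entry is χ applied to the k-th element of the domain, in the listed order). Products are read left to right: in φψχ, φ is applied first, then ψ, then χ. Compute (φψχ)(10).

9

Apply the permutations in order: φ(10) = 2, then ψ(2) = 1, then χ(1) = 9. So (φψχ)(10) = 9.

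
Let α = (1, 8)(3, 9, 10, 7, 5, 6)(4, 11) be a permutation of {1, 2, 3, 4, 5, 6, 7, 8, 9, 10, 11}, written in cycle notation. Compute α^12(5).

5

5 lies in the 6-cycle (3, 9, 10, 7, 5, 6).
Since the cycle has length 6, α^12 acts on it the same as α^0 (12 mod 6 = 0).
So α^12(5) = 5.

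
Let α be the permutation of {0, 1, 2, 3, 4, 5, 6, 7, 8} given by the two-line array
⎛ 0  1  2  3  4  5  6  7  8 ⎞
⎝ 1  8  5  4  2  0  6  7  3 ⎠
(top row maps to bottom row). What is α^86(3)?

Tracing 3 → 4 → … returns to 3 after 7 steps, so 3 lies in a 7-cycle (0 1 8 3 4 2 5).
On a 7-cycle, α^7 is the identity, so α^86 = α^2 there (86 ≡ 2 mod 7).
Advancing 2 steps from 3: 3 → 4 → 2.

2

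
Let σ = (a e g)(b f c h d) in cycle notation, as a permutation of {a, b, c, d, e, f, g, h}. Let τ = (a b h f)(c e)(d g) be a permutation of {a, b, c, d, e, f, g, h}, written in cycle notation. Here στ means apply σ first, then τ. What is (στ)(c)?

f

First apply σ: σ(c) = h, then τ(h) = f. Thus (στ)(c) = f.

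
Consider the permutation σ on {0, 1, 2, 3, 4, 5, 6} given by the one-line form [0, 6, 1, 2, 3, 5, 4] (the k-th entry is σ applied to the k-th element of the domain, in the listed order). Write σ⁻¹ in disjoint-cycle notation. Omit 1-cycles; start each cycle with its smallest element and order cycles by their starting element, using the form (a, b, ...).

(1, 2, 3, 4, 6)

First write σ in disjoint cycles: (1, 6, 4, 3, 2).
The inverse reverses every cycle; in canonical form, σ⁻¹ = (1, 2, 3, 4, 6).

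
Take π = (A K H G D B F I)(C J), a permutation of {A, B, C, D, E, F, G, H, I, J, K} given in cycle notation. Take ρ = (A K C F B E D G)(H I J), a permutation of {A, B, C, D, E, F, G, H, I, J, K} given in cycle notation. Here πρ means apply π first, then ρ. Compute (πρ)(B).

B

π(B) = F, then ρ(F) = B; composing gives (πρ)(B) = B.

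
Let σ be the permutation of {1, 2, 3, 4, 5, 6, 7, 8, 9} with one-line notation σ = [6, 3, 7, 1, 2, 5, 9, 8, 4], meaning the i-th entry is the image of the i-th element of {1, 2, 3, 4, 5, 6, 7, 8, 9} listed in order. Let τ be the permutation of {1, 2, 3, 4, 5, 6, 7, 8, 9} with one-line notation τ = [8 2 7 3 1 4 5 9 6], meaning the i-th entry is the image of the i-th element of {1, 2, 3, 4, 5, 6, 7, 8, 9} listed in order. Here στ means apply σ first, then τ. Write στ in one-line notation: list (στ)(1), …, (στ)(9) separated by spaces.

(στ)(x) = τ(σ(x)). Computing each image: τ(σ(1)) = τ(6) = 4, τ(σ(2)) = τ(3) = 7, τ(σ(3)) = τ(7) = 5, τ(σ(4)) = τ(1) = 8, τ(σ(5)) = τ(2) = 2, τ(σ(6)) = τ(5) = 1, τ(σ(7)) = τ(9) = 6, τ(σ(8)) = τ(8) = 9, τ(σ(9)) = τ(4) = 3.
Hence στ = [4 7 5 8 2 1 6 9 3].

4 7 5 8 2 1 6 9 3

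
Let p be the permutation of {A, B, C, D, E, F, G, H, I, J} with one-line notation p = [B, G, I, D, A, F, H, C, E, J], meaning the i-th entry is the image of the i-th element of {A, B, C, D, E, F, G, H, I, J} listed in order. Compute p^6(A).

Tracing A → B → … returns to A after 7 steps, so A lies in a 7-cycle (A B G H C I E).
Stepping 6 places around the cycle: A → B → G → H → C → I → E.

E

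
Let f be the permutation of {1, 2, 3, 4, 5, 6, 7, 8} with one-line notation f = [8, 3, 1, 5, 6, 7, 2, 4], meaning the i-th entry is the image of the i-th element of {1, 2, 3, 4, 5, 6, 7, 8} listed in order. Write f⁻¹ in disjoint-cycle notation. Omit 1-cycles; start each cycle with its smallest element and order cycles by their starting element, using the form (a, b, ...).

First write f in disjoint cycles: (1, 8, 4, 5, 6, 7, 2, 3).
The inverse reverses every cycle; in canonical form, f⁻¹ = (1, 3, 2, 7, 6, 5, 4, 8).

(1, 3, 2, 7, 6, 5, 4, 8)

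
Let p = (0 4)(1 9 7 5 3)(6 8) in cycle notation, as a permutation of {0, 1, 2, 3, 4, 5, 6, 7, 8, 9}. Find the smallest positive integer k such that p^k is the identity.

10

The disjoint cycles have lengths 5, 2, 2, 1.
Since disjoint cycles commute, ord(p) = lcm(5, 2, 2) = 10.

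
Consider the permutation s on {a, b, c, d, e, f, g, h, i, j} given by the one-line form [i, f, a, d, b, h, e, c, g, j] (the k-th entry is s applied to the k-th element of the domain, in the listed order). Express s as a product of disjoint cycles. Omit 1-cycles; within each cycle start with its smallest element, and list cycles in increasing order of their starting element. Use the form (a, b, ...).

(a, i, g, e, b, f, h, c)

From a: a → i → g → e → b → f → h → c → a, closing the cycle (a, i, g, e, b, f, h, c).
Continuing from each remaining unvisited element yields (a, i, g, e, b, f, h, c).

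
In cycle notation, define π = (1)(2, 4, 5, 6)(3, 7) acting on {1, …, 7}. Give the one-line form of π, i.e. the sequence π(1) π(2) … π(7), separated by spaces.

1 4 7 5 6 2 3

Each element maps to the next entry in its cycle (wrapping to the front): 1→1, 2→4, 3→7, 4→5, 5→6, 6→2, 7→3.
Listing these in domain order gives 1 4 7 5 6 2 3.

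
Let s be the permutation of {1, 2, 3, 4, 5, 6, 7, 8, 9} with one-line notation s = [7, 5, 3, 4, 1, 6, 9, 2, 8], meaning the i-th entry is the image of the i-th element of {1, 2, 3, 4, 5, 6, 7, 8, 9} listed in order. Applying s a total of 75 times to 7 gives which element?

2

Tracing 7 → 9 → … returns to 7 after 6 steps, so 7 lies in a 6-cycle (1 7 9 8 2 5).
Since the cycle has length 6, s^75 acts on it the same as s^3 (75 mod 6 = 3).
Advancing 3 steps from 7: 7 → 9 → 8 → 2.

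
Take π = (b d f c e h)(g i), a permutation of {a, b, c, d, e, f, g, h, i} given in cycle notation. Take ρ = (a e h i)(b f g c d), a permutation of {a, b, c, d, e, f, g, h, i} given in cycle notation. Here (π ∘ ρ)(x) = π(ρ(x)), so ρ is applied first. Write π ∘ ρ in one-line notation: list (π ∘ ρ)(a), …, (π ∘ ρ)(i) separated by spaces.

Chase each element through ρ then π: a → e → h; b → f → c; c → d → f; d → b → d; e → h → b; f → g → i; g → c → e; h → i → g; i → a → a.
So π ∘ ρ in one-line form is h c f d b i e g a.

h c f d b i e g a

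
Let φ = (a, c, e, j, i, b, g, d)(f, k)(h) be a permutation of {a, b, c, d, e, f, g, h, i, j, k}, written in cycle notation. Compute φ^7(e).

c

e lies in the 8-cycle (a, c, e, j, i, b, g, d).
Stepping 7 places around the cycle: e → j → i → b → g → d → a → c.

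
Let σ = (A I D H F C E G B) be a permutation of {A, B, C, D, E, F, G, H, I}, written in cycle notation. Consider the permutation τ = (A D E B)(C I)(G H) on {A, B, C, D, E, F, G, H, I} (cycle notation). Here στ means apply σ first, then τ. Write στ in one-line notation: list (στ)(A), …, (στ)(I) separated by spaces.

C D B G H I A F E

(στ)(x) = τ(σ(x)). Computing each image: τ(σ(A)) = τ(I) = C, τ(σ(B)) = τ(A) = D, τ(σ(C)) = τ(E) = B, τ(σ(D)) = τ(H) = G, τ(σ(E)) = τ(G) = H, τ(σ(F)) = τ(C) = I, τ(σ(G)) = τ(B) = A, τ(σ(H)) = τ(F) = F, τ(σ(I)) = τ(D) = E.
Hence στ = [C D B G H I A F E].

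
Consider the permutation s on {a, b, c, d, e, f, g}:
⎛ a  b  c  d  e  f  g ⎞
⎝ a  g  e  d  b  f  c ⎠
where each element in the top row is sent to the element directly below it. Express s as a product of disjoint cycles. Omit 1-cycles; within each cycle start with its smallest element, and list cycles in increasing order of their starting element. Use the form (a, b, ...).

Start at b and follow images: b → g → c → e → b, giving the cycle (b, g, c, e).
Continuing from each remaining unvisited element yields (b, g, c, e).

(b, g, c, e)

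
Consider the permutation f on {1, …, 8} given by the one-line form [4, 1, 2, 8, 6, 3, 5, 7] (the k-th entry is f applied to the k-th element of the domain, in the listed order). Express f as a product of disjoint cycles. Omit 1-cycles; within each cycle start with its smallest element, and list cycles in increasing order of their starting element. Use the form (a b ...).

(1 4 8 7 5 6 3 2)

Start at 1 and follow images: 1 → 4 → 8 → 7 → 5 → 6 → 3 → 2 → 1, giving the cycle (1 4 8 7 5 6 3 2).
Repeating from the next unused element and collecting all non-trivial cycles gives (1 4 8 7 5 6 3 2).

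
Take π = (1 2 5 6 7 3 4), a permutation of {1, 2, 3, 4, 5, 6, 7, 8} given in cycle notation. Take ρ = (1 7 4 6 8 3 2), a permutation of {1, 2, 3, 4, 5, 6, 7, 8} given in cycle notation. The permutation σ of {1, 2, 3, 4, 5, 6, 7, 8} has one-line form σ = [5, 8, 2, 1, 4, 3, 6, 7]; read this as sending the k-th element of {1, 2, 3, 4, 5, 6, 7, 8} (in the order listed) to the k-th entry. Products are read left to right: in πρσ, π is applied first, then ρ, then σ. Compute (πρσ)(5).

7

Chase 5: π(5) = 6; ρ(6) = 8; σ(8) = 7. Hence (πρσ)(5) = 7.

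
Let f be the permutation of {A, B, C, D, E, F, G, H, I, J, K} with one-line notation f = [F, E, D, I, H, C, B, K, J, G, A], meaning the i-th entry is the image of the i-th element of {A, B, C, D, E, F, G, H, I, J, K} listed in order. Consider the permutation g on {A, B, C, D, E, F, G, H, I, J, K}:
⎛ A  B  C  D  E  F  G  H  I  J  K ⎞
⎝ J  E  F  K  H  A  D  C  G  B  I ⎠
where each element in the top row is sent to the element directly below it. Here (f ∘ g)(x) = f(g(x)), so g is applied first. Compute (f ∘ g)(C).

(f ∘ g)(C) = f(g(C)). g(C) = F, then f(F) = C. So (f ∘ g)(C) = C.

C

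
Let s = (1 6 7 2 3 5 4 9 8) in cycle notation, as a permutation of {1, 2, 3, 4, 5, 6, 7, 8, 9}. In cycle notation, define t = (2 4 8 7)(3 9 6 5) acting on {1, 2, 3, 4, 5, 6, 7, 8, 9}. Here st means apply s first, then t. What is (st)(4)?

6

(st)(4) = t(s(4)). s(4) = 9, then t(9) = 6. So (st)(4) = 6.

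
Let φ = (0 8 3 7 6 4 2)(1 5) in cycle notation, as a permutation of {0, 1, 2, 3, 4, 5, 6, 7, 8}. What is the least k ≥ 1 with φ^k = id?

14

The disjoint cycles have lengths 7, 2.
The order is lcm(7, 2) = 14.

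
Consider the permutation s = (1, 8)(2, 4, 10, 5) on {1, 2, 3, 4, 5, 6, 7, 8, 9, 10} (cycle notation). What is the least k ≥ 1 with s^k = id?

The cycle type of s is (4, 2, 1, 1, 1, 1).
The order of s is the least common multiple of its cycle lengths: lcm(4, 2) = 4.

4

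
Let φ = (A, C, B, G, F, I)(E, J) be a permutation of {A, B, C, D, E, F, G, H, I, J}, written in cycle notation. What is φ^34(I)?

G

I lies in the 6-cycle (A, C, B, G, F, I).
Since the cycle has length 6, φ^34 acts on it the same as φ^4 (34 mod 6 = 4).
Stepping 4 places around the cycle: I → A → C → B → G.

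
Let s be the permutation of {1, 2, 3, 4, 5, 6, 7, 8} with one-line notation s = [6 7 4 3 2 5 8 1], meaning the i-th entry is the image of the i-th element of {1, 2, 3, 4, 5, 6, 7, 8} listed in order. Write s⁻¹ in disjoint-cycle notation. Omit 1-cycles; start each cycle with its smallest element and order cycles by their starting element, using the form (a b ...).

(1 8 7 2 5 6)(3 4)

The cycle decomposition of s is (1 6 5 2 7 8)(3 4).
Reversing each cycle (and rotating so the smallest element leads) gives s⁻¹ = (1 8 7 2 5 6)(3 4).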